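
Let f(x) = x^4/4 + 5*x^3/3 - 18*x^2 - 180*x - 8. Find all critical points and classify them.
f'(x) = x^3 + 5*x^2 - 36*x - 180

Solve f'(x) = 0:
  Factor: x^3 + 5*x^2 - 36*x - 180 = (x - 6)*(x + 5)*(x + 6) = 0.
  ⇒ x = -6, -5, 6

f''(x) = 3*x^2 + 10*x - 36
Second-derivative test at each critical point:
  f''(-6) = 12 > 0 → local minimum
  f''(-5) = -11 < 0 → local maximum
  f''(6) = 132 > 0 → local minimum

Critical points: x = -6 (local minimum); x = -5 (local maximum); x = 6 (local minimum)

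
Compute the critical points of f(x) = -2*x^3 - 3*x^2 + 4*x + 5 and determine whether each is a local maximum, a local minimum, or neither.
f'(x) = -6*x^2 - 6*x + 4

Solve f'(x) = 0:
  Factor: -6*x^2 - 6*x + 4 = -2*(3*x^2 + 3*x - 2); 3*x^2 + 3*x - 2 = 0 has no rational roots; quadratic formula: x = (-3 ± √33)/6.
  ⇒ x = -sqrt(33)/6 - 1/2 ≈ -1.4574, -1/2 + sqrt(33)/6 ≈ 0.4574

f''(x) = -12*x - 6
Second-derivative test at each critical point:
  f''(-1.4574) = 11.4891 > 0 → local minimum
  f''(0.4574) = -11.4891 < 0 → local maximum

Critical points: x = -sqrt(33)/6 - 1/2 ≈ -1.4574 (local minimum); x = -1/2 + sqrt(33)/6 ≈ 0.4574 (local maximum)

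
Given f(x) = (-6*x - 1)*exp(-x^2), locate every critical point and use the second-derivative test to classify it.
f'(x) = 2*(x*(6*x + 1) - 3)*exp(-x^2)

Solve f'(x) = 0:
  f'(x) = (12*x^2 + 2*x - 6)·exp(-x^2) and exp(-x^2) > 0 for every x, so f'(x) = 0 ⇔ 12*x^2 + 2*x - 6 = 0.
  Factor: 12*x^2 + 2*x - 6 = 2*(6*x^2 + x - 3); 6*x^2 + x - 3 = 0 has no rational roots; quadratic formula: x = (-1 ± √73)/12.
  ⇒ x = -sqrt(73)/12 - 1/12 ≈ -0.7953, -1/12 + sqrt(73)/12 ≈ 0.6287

f''(x) = 2*(-12*x^3 - 2*x^2 + 18*x + 1)*exp(-x^2)
Second-derivative test at each critical point:
  f''(-0.7953) = -9.0777 < 0 → local maximum
  f''(0.6287) = 11.5093 > 0 → local minimum

Critical points: x = -sqrt(73)/12 - 1/12 ≈ -0.7953 (local maximum); x = -1/12 + sqrt(73)/12 ≈ 0.6287 (local minimum)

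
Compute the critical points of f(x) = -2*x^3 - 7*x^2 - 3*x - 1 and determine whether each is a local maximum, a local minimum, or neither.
f'(x) = -6*x^2 - 14*x - 3

Solve f'(x) = 0:
  6*x^2 + 14*x + 3 = 0 has no rational roots; quadratic formula: x = (-14 ± √124)/12.
  ⇒ x = -7/6 - sqrt(31)/6 ≈ -2.0946, -7/6 + sqrt(31)/6 ≈ -0.2387

f''(x) = -12*x - 14
Second-derivative test at each critical point:
  f''(-2.0946) = 11.1355 > 0 → local minimum
  f''(-0.2387) = -11.1355 < 0 → local maximum

Critical points: x = -7/6 - sqrt(31)/6 ≈ -2.0946 (local minimum); x = -7/6 + sqrt(31)/6 ≈ -0.2387 (local maximum)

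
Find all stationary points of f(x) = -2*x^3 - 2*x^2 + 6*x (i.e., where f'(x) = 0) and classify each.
f'(x) = -6*x^2 - 4*x + 6

Solve f'(x) = 0:
  Factor: -6*x^2 - 4*x + 6 = -2*(3*x^2 + 2*x - 3); 3*x^2 + 2*x - 3 = 0 has no rational roots; quadratic formula: x = (-2 ± √40)/6.
  ⇒ x = -sqrt(10)/3 - 1/3 ≈ -1.3874, -1/3 + sqrt(10)/3 ≈ 0.7208

f''(x) = -12*x - 4
Second-derivative test at each critical point:
  f''(-1.3874) = 12.6491 > 0 → local minimum
  f''(0.7208) = -12.6491 < 0 → local maximum

Critical points: x = -sqrt(10)/3 - 1/3 ≈ -1.3874 (local minimum); x = -1/3 + sqrt(10)/3 ≈ 0.7208 (local maximum)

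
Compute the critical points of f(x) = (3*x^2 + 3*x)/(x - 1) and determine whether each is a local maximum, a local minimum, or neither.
f'(x) = 3*(x^2 - 2*x - 1)/(x^2 - 2*x + 1)

Solve f'(x) = 0:
  f'(x) = 3*(x^2 - 2*x - 1)/(x - 1)^2; the denominator is positive wherever f is defined, so f'(x) = 0 ⇔ 3*x^2 - 6*x - 3 = 0.
  Factor: 3*x^2 - 6*x - 3 = 3*(x^2 - 2*x - 1); x^2 - 2*x - 1 = 0 has no rational roots; quadratic formula: x = (2 ± √8)/2.
  ⇒ x = 1 - sqrt(2) ≈ -0.4142, 1 + sqrt(2) ≈ 2.4142

f''(x) = 12/(x^3 - 3*x^2 + 3*x - 1)
Second-derivative test at each critical point:
  f''(-0.4142) = -4.2426 < 0 → local maximum
  f''(2.4142) = 4.2426 > 0 → local minimum

Critical points: x = 1 - sqrt(2) ≈ -0.4142 (local maximum); x = 1 + sqrt(2) ≈ 2.4142 (local minimum)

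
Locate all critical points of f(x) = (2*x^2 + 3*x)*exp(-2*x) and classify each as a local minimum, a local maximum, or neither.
f'(x) = (-4*x^2 - 2*x + 3)*exp(-2*x)

Solve f'(x) = 0:
  f'(x) = (-4*x^2 - 2*x + 3)·exp(-2*x) and exp(-2*x) > 0 for every x, so f'(x) = 0 ⇔ -4*x^2 - 2*x + 3 = 0.
  4*x^2 + 2*x - 3 = 0 has no rational roots; quadratic formula: x = (-2 ± √52)/8.
  ⇒ x = -sqrt(13)/4 - 1/4 ≈ -1.1514, -1/4 + sqrt(13)/4 ≈ 0.6514

f''(x) = 4*(2*x^2 - x - 2)*exp(-2*x)
Second-derivative test at each critical point:
  f''(-1.1514) = 72.1248 > 0 → local minimum
  f''(0.6514) = -1.9598 < 0 → local maximum

Critical points: x = -sqrt(13)/4 - 1/4 ≈ -1.1514 (local minimum); x = -1/4 + sqrt(13)/4 ≈ 0.6514 (local maximum)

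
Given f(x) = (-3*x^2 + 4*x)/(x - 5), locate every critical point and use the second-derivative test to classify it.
f'(x) = (-3*x^2 + 30*x - 20)/(x^2 - 10*x + 25)

Solve f'(x) = 0:
  f'(x) = -(3*x^2 - 30*x + 20)/(x - 5)^2; the denominator is positive wherever f is defined, so f'(x) = 0 ⇔ -3*x^2 + 30*x - 20 = 0.
  3*x^2 - 30*x + 20 = 0 has no rational roots; quadratic formula: x = (30 ± √660)/6.
  ⇒ x = 5 - sqrt(165)/3 ≈ 0.7183, sqrt(165)/3 + 5 ≈ 9.2817

f''(x) = -110/(x^3 - 15*x^2 + 75*x - 125)
Second-derivative test at each critical point:
  f''(0.7183) = 1.4013 > 0 → local minimum
  f''(9.2817) = -1.4013 < 0 → local maximum

Critical points: x = 5 - sqrt(165)/3 ≈ 0.7183 (local minimum); x = sqrt(165)/3 + 5 ≈ 9.2817 (local maximum)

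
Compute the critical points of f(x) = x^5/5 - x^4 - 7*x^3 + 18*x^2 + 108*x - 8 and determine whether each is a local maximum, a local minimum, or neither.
f'(x) = x^4 - 4*x^3 - 21*x^2 + 36*x + 108

Solve f'(x) = 0:
  Factor: x^4 - 4*x^3 - 21*x^2 + 36*x + 108 = (x - 6)*(x - 3)*(x + 2)*(x + 3) = 0.
  ⇒ x = -3, -2, 3, 6

f''(x) = 4*x^3 - 12*x^2 - 42*x + 36
Second-derivative test at each critical point:
  f''(-3) = -54 < 0 → local maximum
  f''(-2) = 40 > 0 → local minimum
  f''(3) = -90 < 0 → local maximum
  f''(6) = 216 > 0 → local minimum

Critical points: x = -3 (local maximum); x = -2 (local minimum); x = 3 (local maximum); x = 6 (local minimum)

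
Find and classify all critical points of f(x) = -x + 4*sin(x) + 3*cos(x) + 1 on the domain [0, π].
f'(x) = -3*sin(x) + 4*cos(x) - 1

Solve f'(x) = 0 on [0, π]:
  f'(x) = 0 ⇔ -3*sin(x) + 4*cos(x) = 1. Write the left side as R·cos(x + φ) with R = √(4² + 3²) = 5, cos φ = 4/5, sin φ = 3/5; then cos(x + φ) = 1/5. Solve for x and keep the solutions lying in [0, π].
  ⇒ x = atan((-3 + 8*sqrt(6))/(4 + 6*sqrt(6))) ≈ 0.7259

f''(x) = -4*sin(x) - 3*cos(x)
Second-derivative test at each critical point:
  f''(0.7259) = -4.8990 < 0 → local maximum

Critical points: x = atan((-3 + 8*sqrt(6))/(4 + 6*sqrt(6))) ≈ 0.7259 (local maximum)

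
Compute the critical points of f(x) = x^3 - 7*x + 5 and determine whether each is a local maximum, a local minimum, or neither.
f'(x) = 3*x^2 - 7

Solve f'(x) = 0:
  3*x^2 - 7 = 0 has no rational roots; quadratic formula: x = (0 ± √84)/6.
  ⇒ x = -sqrt(21)/3 ≈ -1.5275, sqrt(21)/3 ≈ 1.5275

f''(x) = 6*x
Second-derivative test at each critical point:
  f''(-1.5275) = -9.1652 < 0 → local maximum
  f''(1.5275) = 9.1652 > 0 → local minimum

Critical points: x = -sqrt(21)/3 ≈ -1.5275 (local maximum); x = sqrt(21)/3 ≈ 1.5275 (local minimum)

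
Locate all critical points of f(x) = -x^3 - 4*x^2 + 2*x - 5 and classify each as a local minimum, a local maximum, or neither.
f'(x) = -3*x^2 - 8*x + 2

Solve f'(x) = 0:
  3*x^2 + 8*x - 2 = 0 has no rational roots; quadratic formula: x = (-8 ± √88)/6.
  ⇒ x = -sqrt(22)/3 - 4/3 ≈ -2.8968, -4/3 + sqrt(22)/3 ≈ 0.2301

f''(x) = -6*x - 8
Second-derivative test at each critical point:
  f''(-2.8968) = 9.3808 > 0 → local minimum
  f''(0.2301) = -9.3808 < 0 → local maximum

Critical points: x = -sqrt(22)/3 - 4/3 ≈ -2.8968 (local minimum); x = -4/3 + sqrt(22)/3 ≈ 0.2301 (local maximum)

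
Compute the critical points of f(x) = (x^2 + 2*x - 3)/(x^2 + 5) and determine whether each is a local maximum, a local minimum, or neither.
f'(x) = 2*(-x^2 + 8*x + 5)/(x^4 + 10*x^2 + 25)

Solve f'(x) = 0:
  f'(x) = -2*(x^2 - 8*x - 5)/(x^2 + 5)^2; the denominator is positive wherever f is defined, so f'(x) = 0 ⇔ -2*x^2 + 16*x + 10 = 0.
  Factor: -2*x^2 + 16*x + 10 = -2*(x^2 - 8*x - 5); x^2 - 8*x - 5 = 0 has no rational roots; quadratic formula: x = (8 ± √84)/2.
  ⇒ x = 4 - sqrt(21) ≈ -0.5826, 4 + sqrt(21) ≈ 8.5826

f''(x) = 4*(x^3 - 12*x^2 - 15*x + 20)/(x^6 + 15*x^4 + 75*x^2 + 125)
Second-derivative test at each critical point:
  f''(-0.5826) = 0.6430 > 0 → local minimum
  f''(8.5826) = -0.0030 < 0 → local maximum

Critical points: x = 4 - sqrt(21) ≈ -0.5826 (local minimum); x = 4 + sqrt(21) ≈ 8.5826 (local maximum)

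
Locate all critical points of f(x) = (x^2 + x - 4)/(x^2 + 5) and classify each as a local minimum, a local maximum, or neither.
f'(x) = (-x^2 + 18*x + 5)/(x^4 + 10*x^2 + 25)

Solve f'(x) = 0:
  f'(x) = -(x^2 - 18*x - 5)/(x^2 + 5)^2; the denominator is positive wherever f is defined, so f'(x) = 0 ⇔ -x^2 + 18*x + 5 = 0.
  x^2 - 18*x - 5 = 0 has no rational roots; quadratic formula: x = (18 ± √344)/2.
  ⇒ x = 9 - sqrt(86) ≈ -0.2736, 9 + sqrt(86) ≈ 18.2736

f''(x) = 2*(x^3 - 27*x^2 - 15*x + 45)/(x^6 + 15*x^4 + 75*x^2 + 125)
Second-derivative test at each critical point:
  f''(-0.2736) = 0.7202 > 0 → local minimum
  f''(18.2736) = -1.615e-04 < 0 → local maximum

Critical points: x = 9 - sqrt(86) ≈ -0.2736 (local minimum); x = 9 + sqrt(86) ≈ 18.2736 (local maximum)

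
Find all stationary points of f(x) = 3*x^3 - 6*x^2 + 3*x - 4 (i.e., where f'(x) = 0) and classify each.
f'(x) = 9*x^2 - 12*x + 3

Solve f'(x) = 0:
  Factor: 9*x^2 - 12*x + 3 = 3*(x - 1)*(3*x - 1) = 0.
  ⇒ x = 1/3, 1

f''(x) = 18*x - 12
Second-derivative test at each critical point:
  f''(1/3) = -6 < 0 → local maximum
  f''(1) = 6 > 0 → local minimum

Critical points: x = 1/3 (local maximum); x = 1 (local minimum)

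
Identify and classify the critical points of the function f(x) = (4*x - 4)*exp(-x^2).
f'(x) = 4*(-2*x*(x - 1) + 1)*exp(-x^2)

Solve f'(x) = 0:
  f'(x) = (-8*x^2 + 8*x + 4)·exp(-x^2) and exp(-x^2) > 0 for every x, so f'(x) = 0 ⇔ -8*x^2 + 8*x + 4 = 0.
  Factor: -8*x^2 + 8*x + 4 = -4*(2*x^2 - 2*x - 1); 2*x^2 - 2*x - 1 = 0 has no rational roots; quadratic formula: x = (2 ± √12)/4.
  ⇒ x = 1/2 - sqrt(3)/2 ≈ -0.3660, 1/2 + sqrt(3)/2 ≈ 1.3660

f''(x) = 8*(2*x^2*(x - 1) - 3*x + 1)*exp(-x^2)
Second-derivative test at each critical point:
  f''(-0.3660) = 12.1190 > 0 → local minimum
  f''(1.3660) = -2.1441 < 0 → local maximum

Critical points: x = 1/2 - sqrt(3)/2 ≈ -0.3660 (local minimum); x = 1/2 + sqrt(3)/2 ≈ 1.3660 (local maximum)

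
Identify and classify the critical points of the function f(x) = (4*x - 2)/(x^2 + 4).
f'(x) = 4*(-x^2 + x + 4)/(x^4 + 8*x^2 + 16)

Solve f'(x) = 0:
  f'(x) = -4*(x^2 - x - 4)/(x^2 + 4)^2; the denominator is positive wherever f is defined, so f'(x) = 0 ⇔ -4*x^2 + 4*x + 16 = 0.
  Factor: -4*x^2 + 4*x + 16 = -4*(x^2 - x - 4); x^2 - x - 4 = 0 has no rational roots; quadratic formula: x = (1 ± √17)/2.
  ⇒ x = 1/2 - sqrt(17)/2 ≈ -1.5616, 1/2 + sqrt(17)/2 ≈ 2.5616

f''(x) = 4*(4*x^2*(2*x - 1) + (1 - 6*x)*(x^2 + 4))/(x^2 + 4)^3
Second-derivative test at each critical point:
  f''(-1.5616) = 0.3979 > 0 → local minimum
  f''(2.5616) = -0.1479 < 0 → local maximum

Critical points: x = 1/2 - sqrt(17)/2 ≈ -1.5616 (local minimum); x = 1/2 + sqrt(17)/2 ≈ 2.5616 (local maximum)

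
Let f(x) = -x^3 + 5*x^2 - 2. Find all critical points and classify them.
f'(x) = x*(10 - 3*x)

Solve f'(x) = 0:
  Factor: -3*x^2 + 10*x = -x*(3*x - 10) = 0.
  ⇒ x = 0, 10/3

f''(x) = 10 - 6*x
Second-derivative test at each critical point:
  f''(0) = 10 > 0 → local minimum
  f''(10/3) = -10 < 0 → local maximum

Critical points: x = 0 (local minimum); x = 10/3 (local maximum)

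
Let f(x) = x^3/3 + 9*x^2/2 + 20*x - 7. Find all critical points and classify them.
f'(x) = x^2 + 9*x + 20

Solve f'(x) = 0:
  Factor: x^2 + 9*x + 20 = (x + 4)*(x + 5) = 0.
  ⇒ x = -5, -4

f''(x) = 2*x + 9
Second-derivative test at each critical point:
  f''(-5) = -1 < 0 → local maximum
  f''(-4) = 1 > 0 → local minimum

Critical points: x = -5 (local maximum); x = -4 (local minimum)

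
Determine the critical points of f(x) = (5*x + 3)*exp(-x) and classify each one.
f'(x) = (2 - 5*x)*exp(-x)

Solve f'(x) = 0:
  f'(x) = (2 - 5*x)·exp(-x) and exp(-x) > 0 for every x, so f'(x) = 0 ⇔ 2 - 5*x = 0.
  2 - 5*x = 0.
  ⇒ x = 2/5

f''(x) = (5*x - 7)*exp(-x)
Second-derivative test at each critical point:
  f''(2/5) = -3.3516 < 0 → local maximum

Critical points: x = 2/5 (local maximum)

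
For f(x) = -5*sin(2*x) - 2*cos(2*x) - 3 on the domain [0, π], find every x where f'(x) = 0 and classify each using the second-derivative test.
f'(x) = 4*sin(2*x) - 10*cos(2*x)

Solve f'(x) = 0 on [0, π]:
  f'(x) = 0 ⇔ -5*cos(2*x) = -2*sin(2*x) ⇔ tan(2*x) = 5/2, i.e. 2*x = arctan(5/2) + nπ; keep the solutions lying in [0, π].
  ⇒ x = atan(5/2)/2 ≈ 0.5951, atan(5/2)/2 + pi/2 ≈ 2.1659

f''(x) = 20*sin(2*x) + 8*cos(2*x)
Second-derivative test at each critical point:
  f''(0.5951) = 21.5407 > 0 → local minimum
  f''(2.1659) = -21.5407 < 0 → local maximum

Critical points: x = atan(5/2)/2 ≈ 0.5951 (local minimum); x = atan(5/2)/2 + pi/2 ≈ 2.1659 (local maximum)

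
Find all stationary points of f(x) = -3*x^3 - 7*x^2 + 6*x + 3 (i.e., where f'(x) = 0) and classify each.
f'(x) = -9*x^2 - 14*x + 6

Solve f'(x) = 0:
  9*x^2 + 14*x - 6 = 0 has no rational roots; quadratic formula: x = (-14 ± √412)/18.
  ⇒ x = -sqrt(103)/9 - 7/9 ≈ -1.9054, -7/9 + sqrt(103)/9 ≈ 0.3499

f''(x) = -18*x - 14
Second-derivative test at each critical point:
  f''(-1.9054) = 20.2978 > 0 → local minimum
  f''(0.3499) = -20.2978 < 0 → local maximum

Critical points: x = -sqrt(103)/9 - 7/9 ≈ -1.9054 (local minimum); x = -7/9 + sqrt(103)/9 ≈ 0.3499 (local maximum)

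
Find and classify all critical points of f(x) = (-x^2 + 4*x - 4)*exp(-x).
f'(x) = (x^2 - 6*x + 8)*exp(-x)

Solve f'(x) = 0:
  f'(x) = (x^2 - 6*x + 8)·exp(-x) and exp(-x) > 0 for every x, so f'(x) = 0 ⇔ x^2 - 6*x + 8 = 0.
  Factor: x^2 - 6*x + 8 = (x - 4)*(x - 2) = 0.
  ⇒ x = 2, 4

f''(x) = (-x^2 + 8*x - 14)*exp(-x)
Second-derivative test at each critical point:
  f''(2) = -0.2707 < 0 → local maximum
  f''(4) = 0.0366 > 0 → local minimum

Critical points: x = 2 (local maximum); x = 4 (local minimum)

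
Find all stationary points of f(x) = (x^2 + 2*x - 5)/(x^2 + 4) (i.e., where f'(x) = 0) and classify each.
f'(x) = 2*(-x^2 + 9*x + 4)/(x^4 + 8*x^2 + 16)

Solve f'(x) = 0:
  f'(x) = -2*(x^2 - 9*x - 4)/(x^2 + 4)^2; the denominator is positive wherever f is defined, so f'(x) = 0 ⇔ -2*x^2 + 18*x + 8 = 0.
  Factor: -2*x^2 + 18*x + 8 = -2*(x^2 - 9*x - 4); x^2 - 9*x - 4 = 0 has no rational roots; quadratic formula: x = (9 ± √97)/2.
  ⇒ x = 9/2 - sqrt(97)/2 ≈ -0.4244, 9/2 + sqrt(97)/2 ≈ 9.4244

f''(x) = 2*(2*x^3 - 27*x^2 - 24*x + 36)/(x^6 + 12*x^4 + 48*x^2 + 64)
Second-derivative test at each critical point:
  f''(-0.4244) = 1.1273 > 0 → local minimum
  f''(9.4244) = -0.0023 < 0 → local maximum

Critical points: x = 9/2 - sqrt(97)/2 ≈ -0.4244 (local minimum); x = 9/2 + sqrt(97)/2 ≈ 9.4244 (local maximum)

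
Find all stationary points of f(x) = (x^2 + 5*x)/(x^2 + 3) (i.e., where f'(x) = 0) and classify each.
f'(x) = (-5*x^2 + 6*x + 15)/(x^4 + 6*x^2 + 9)

Solve f'(x) = 0:
  f'(x) = -(5*x^2 - 6*x - 15)/(x^2 + 3)^2; the denominator is positive wherever f is defined, so f'(x) = 0 ⇔ -5*x^2 + 6*x + 15 = 0.
  5*x^2 - 6*x - 15 = 0 has no rational roots; quadratic formula: x = (6 ± √336)/10.
  ⇒ x = 3/5 - 2*sqrt(21)/5 ≈ -1.2330, 3/5 + 2*sqrt(21)/5 ≈ 2.4330

f''(x) = 2*(5*x^3 - 9*x^2 - 45*x + 9)/(x^6 + 9*x^4 + 27*x^2 + 27)
Second-derivative test at each critical point:
  f''(-1.2330) = 0.8971 > 0 → local minimum
  f''(2.4330) = -0.2304 < 0 → local maximum

Critical points: x = 3/5 - 2*sqrt(21)/5 ≈ -1.2330 (local minimum); x = 3/5 + 2*sqrt(21)/5 ≈ 2.4330 (local maximum)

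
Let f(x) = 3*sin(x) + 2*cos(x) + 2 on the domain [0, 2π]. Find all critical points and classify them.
f'(x) = -2*sin(x) + 3*cos(x)

Solve f'(x) = 0 on [0, 2π]:
  f'(x) = 0 ⇔ 3*cos(x) = 2*sin(x) ⇔ tan(x) = 3/2, i.e. x = arctan(3/2) + nπ; keep the solutions lying in [0, 2π].
  ⇒ x = atan(3/2) ≈ 0.9828, atan(3/2) + pi ≈ 4.1244

f''(x) = -3*sin(x) - 2*cos(x)
Second-derivative test at each critical point:
  f''(0.9828) = -3.6056 < 0 → local maximum
  f''(4.1244) = 3.6056 > 0 → local minimum

Critical points: x = atan(3/2) ≈ 0.9828 (local maximum); x = atan(3/2) + pi ≈ 4.1244 (local minimum)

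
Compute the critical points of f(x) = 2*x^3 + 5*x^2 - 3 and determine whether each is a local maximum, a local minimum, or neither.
f'(x) = 2*x*(3*x + 5)

Solve f'(x) = 0:
  Factor: 6*x^2 + 10*x = 2*x*(3*x + 5) = 0.
  ⇒ x = -5/3, 0

f''(x) = 12*x + 10
Second-derivative test at each critical point:
  f''(-5/3) = -10 < 0 → local maximum
  f''(0) = 10 > 0 → local minimum

Critical points: x = -5/3 (local maximum); x = 0 (local minimum)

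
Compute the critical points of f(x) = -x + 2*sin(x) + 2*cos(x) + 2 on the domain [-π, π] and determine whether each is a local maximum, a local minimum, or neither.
f'(x) = 2*sqrt(2)*cos(x + pi/4) - 1

Solve f'(x) = 0 on [-π, π]:
  f'(x) = 0 ⇔ -2*sin(x) + 2*cos(x) = 1. Write the left side as R·cos(x + φ) with R = √(2² + 2²) = 2*sqrt(2), cos φ = sqrt(2)/2, sin φ = sqrt(2)/2; then cos(x + φ) = sqrt(2)/4. Solve for x and keep the solutions lying in [-π, π].
  ⇒ x = -pi + atan((-sqrt(7) - 1)/(1 - sqrt(7))) ≈ -1.9948, atan((-1 + sqrt(7))/(1 + sqrt(7))) ≈ 0.4240

f''(x) = -2*sqrt(2)*sin(x + pi/4)
Second-derivative test at each critical point:
  f''(-1.9948) = 2.6458 > 0 → local minimum
  f''(0.4240) = -2.6458 < 0 → local maximum

Critical points: x = -pi + atan((-sqrt(7) - 1)/(1 - sqrt(7))) ≈ -1.9948 (local minimum); x = atan((-1 + sqrt(7))/(1 + sqrt(7))) ≈ 0.4240 (local maximum)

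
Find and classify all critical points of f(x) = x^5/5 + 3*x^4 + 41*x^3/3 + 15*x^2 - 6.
f'(x) = x*(x^3 + 12*x^2 + 41*x + 30)

Solve f'(x) = 0:
  Factor: x^4 + 12*x^3 + 41*x^2 + 30*x = x*(x + 1)*(x + 5)*(x + 6) = 0.
  ⇒ x = -6, -5, -1, 0

f''(x) = 4*x^3 + 36*x^2 + 82*x + 30
Second-derivative test at each critical point:
  f''(-6) = -30 < 0 → local maximum
  f''(-5) = 20 > 0 → local minimum
  f''(-1) = -20 < 0 → local maximum
  f''(0) = 30 > 0 → local minimum

Critical points: x = -6 (local maximum); x = -5 (local minimum); x = -1 (local maximum); x = 0 (local minimum)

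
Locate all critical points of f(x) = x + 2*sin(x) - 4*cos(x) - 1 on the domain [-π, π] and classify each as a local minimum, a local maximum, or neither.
f'(x) = 4*sin(x) + 2*cos(x) + 1

Solve f'(x) = 0 on [-π, π]:
  f'(x) = 0 ⇔ 4*sin(x) + 2*cos(x) = -1. Write the left side as R·cos(x + φ) with R = √(2² + (-4)²) = 2*sqrt(5), cos φ = sqrt(5)/5, sin φ = -2*sqrt(5)/5; then cos(x + φ) = -sqrt(5)/10. Solve for x and keep the solutions lying in [-π, π].
  ⇒ x = atan((-sqrt(19) - 2)/(-1 + 2*sqrt(19))) ≈ -0.6892, atan((-2 + sqrt(19))/(-2*sqrt(19) - 1)) + pi ≈ 2.9035

f''(x) = -2*sin(x) + 4*cos(x)
Second-derivative test at each critical point:
  f''(-0.6892) = 4.3589 > 0 → local minimum
  f''(2.9035) = -4.3589 < 0 → local maximum

Critical points: x = atan((-sqrt(19) - 2)/(-1 + 2*sqrt(19))) ≈ -0.6892 (local minimum); x = atan((-2 + sqrt(19))/(-2*sqrt(19) - 1)) + pi ≈ 2.9035 (local maximum)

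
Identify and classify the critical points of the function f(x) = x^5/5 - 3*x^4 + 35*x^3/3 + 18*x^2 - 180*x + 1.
f'(x) = x^4 - 12*x^3 + 35*x^2 + 36*x - 180

Solve f'(x) = 0:
  Factor: x^4 - 12*x^3 + 35*x^2 + 36*x - 180 = (x - 6)*(x - 5)*(x - 3)*(x + 2) = 0.
  ⇒ x = -2, 3, 5, 6

f''(x) = 4*x^3 - 36*x^2 + 70*x + 36
Second-derivative test at each critical point:
  f''(-2) = -280 < 0 → local maximum
  f''(3) = 30 > 0 → local minimum
  f''(5) = -14 < 0 → local maximum
  f''(6) = 24 > 0 → local minimum

Critical points: x = -2 (local maximum); x = 3 (local minimum); x = 5 (local maximum); x = 6 (local minimum)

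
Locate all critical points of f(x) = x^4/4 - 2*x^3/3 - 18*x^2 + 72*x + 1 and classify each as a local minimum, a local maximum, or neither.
f'(x) = x^3 - 2*x^2 - 36*x + 72

Solve f'(x) = 0:
  Factor: x^3 - 2*x^2 - 36*x + 72 = (x - 6)*(x - 2)*(x + 6) = 0.
  ⇒ x = -6, 2, 6

f''(x) = 3*x^2 - 4*x - 36
Second-derivative test at each critical point:
  f''(-6) = 96 > 0 → local minimum
  f''(2) = -32 < 0 → local maximum
  f''(6) = 48 > 0 → local minimum

Critical points: x = -6 (local minimum); x = 2 (local maximum); x = 6 (local minimum)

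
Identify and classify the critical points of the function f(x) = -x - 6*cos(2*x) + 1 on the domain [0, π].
f'(x) = 12*sin(2*x) - 1

Solve f'(x) = 0 on [0, π]:
  f'(x) = 0 ⇔ sin(2*x) = 1/12, i.e. 2*x = arcsin(1/12) + 2nπ or 2*x = π − arcsin(1/12) + 2nπ; keep the solutions lying in [0, π].
  ⇒ x = asin(1/12)/2 ≈ 0.0417, -asin(1/12)/2 + pi/2 ≈ 1.5291

f''(x) = 24*cos(2*x)
Second-derivative test at each critical point:
  f''(0.0417) = 23.9165 > 0 → local minimum
  f''(1.5291) = -23.9165 < 0 → local maximum

Critical points: x = asin(1/12)/2 ≈ 0.0417 (local minimum); x = -asin(1/12)/2 + pi/2 ≈ 1.5291 (local maximum)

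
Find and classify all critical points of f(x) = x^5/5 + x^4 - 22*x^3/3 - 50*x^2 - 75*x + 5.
f'(x) = x^4 + 4*x^3 - 22*x^2 - 100*x - 75

Solve f'(x) = 0:
  Factor: x^4 + 4*x^3 - 22*x^2 - 100*x - 75 = (x - 5)*(x + 1)*(x + 3)*(x + 5) = 0.
  ⇒ x = -5, -3, -1, 5

f''(x) = 4*x^3 + 12*x^2 - 44*x - 100
Second-derivative test at each critical point:
  f''(-5) = -80 < 0 → local maximum
  f''(-3) = 32 > 0 → local minimum
  f''(-1) = -48 < 0 → local maximum
  f''(5) = 480 > 0 → local minimum

Critical points: x = -5 (local maximum); x = -3 (local minimum); x = -1 (local maximum); x = 5 (local minimum)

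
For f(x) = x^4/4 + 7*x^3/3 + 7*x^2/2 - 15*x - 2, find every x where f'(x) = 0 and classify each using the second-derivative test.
f'(x) = x^3 + 7*x^2 + 7*x - 15

Solve f'(x) = 0:
  Factor: x^3 + 7*x^2 + 7*x - 15 = (x - 1)*(x + 3)*(x + 5) = 0.
  ⇒ x = -5, -3, 1

f''(x) = 3*x^2 + 14*x + 7
Second-derivative test at each critical point:
  f''(-5) = 12 > 0 → local minimum
  f''(-3) = -8 < 0 → local maximum
  f''(1) = 24 > 0 → local minimum

Critical points: x = -5 (local minimum); x = -3 (local maximum); x = 1 (local minimum)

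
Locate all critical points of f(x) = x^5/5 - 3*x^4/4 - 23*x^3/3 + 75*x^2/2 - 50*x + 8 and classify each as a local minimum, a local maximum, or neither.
f'(x) = x^4 - 3*x^3 - 23*x^2 + 75*x - 50

Solve f'(x) = 0:
  Factor: x^4 - 3*x^3 - 23*x^2 + 75*x - 50 = (x - 5)*(x - 2)*(x - 1)*(x + 5) = 0.
  ⇒ x = -5, 1, 2, 5

f''(x) = 4*x^3 - 9*x^2 - 46*x + 75
Second-derivative test at each critical point:
  f''(-5) = -420 < 0 → local maximum
  f''(1) = 24 > 0 → local minimum
  f''(2) = -21 < 0 → local maximum
  f''(5) = 120 > 0 → local minimum

Critical points: x = -5 (local maximum); x = 1 (local minimum); x = 2 (local maximum); x = 5 (local minimum)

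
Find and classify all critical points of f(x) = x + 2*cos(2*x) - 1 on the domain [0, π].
f'(x) = 1 - 4*sin(2*x)

Solve f'(x) = 0 on [0, π]:
  f'(x) = 0 ⇔ sin(2*x) = 1/4, i.e. 2*x = arcsin(1/4) + 2nπ or 2*x = π − arcsin(1/4) + 2nπ; keep the solutions lying in [0, π].
  ⇒ x = asin(1/4)/2 ≈ 0.1263, -asin(1/4)/2 + pi/2 ≈ 1.4445

f''(x) = -8*cos(2*x)
Second-derivative test at each critical point:
  f''(0.1263) = -7.7460 < 0 → local maximum
  f''(1.4445) = 7.7460 > 0 → local minimum

Critical points: x = asin(1/4)/2 ≈ 0.1263 (local maximum); x = -asin(1/4)/2 + pi/2 ≈ 1.4445 (local minimum)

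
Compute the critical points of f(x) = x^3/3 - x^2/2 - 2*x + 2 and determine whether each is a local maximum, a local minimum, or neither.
f'(x) = x^2 - x - 2

Solve f'(x) = 0:
  Factor: x^2 - x - 2 = (x - 2)*(x + 1) = 0.
  ⇒ x = -1, 2

f''(x) = 2*x - 1
Second-derivative test at each critical point:
  f''(-1) = -3 < 0 → local maximum
  f''(2) = 3 > 0 → local minimum

Critical points: x = -1 (local maximum); x = 2 (local minimum)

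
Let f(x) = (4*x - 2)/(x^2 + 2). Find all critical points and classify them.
f'(x) = 4*(-x^2 + x + 2)/(x^4 + 4*x^2 + 4)

Solve f'(x) = 0:
  f'(x) = -4*(x - 2)*(x + 1)/(x^2 + 2)^2; the denominator is positive wherever f is defined, so f'(x) = 0 ⇔ -4*x^2 + 4*x + 8 = 0.
  Factor: -4*x^2 + 4*x + 8 = -4*(x - 2)*(x + 1) = 0.
  ⇒ x = -1, 2

f''(x) = 4*(4*x^2*(2*x - 1) + (1 - 6*x)*(x^2 + 2))/(x^2 + 2)^3
Second-derivative test at each critical point:
  f''(-1) = 4/3 > 0 → local minimum
  f''(2) = -1/3 < 0 → local maximum

Critical points: x = -1 (local minimum); x = 2 (local maximum)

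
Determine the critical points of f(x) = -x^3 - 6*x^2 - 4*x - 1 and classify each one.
f'(x) = -3*x^2 - 12*x - 4

Solve f'(x) = 0:
  3*x^2 + 12*x + 4 = 0 has no rational roots; quadratic formula: x = (-12 ± √96)/6.
  ⇒ x = -2 - 2*sqrt(6)/3 ≈ -3.6330, -2 + 2*sqrt(6)/3 ≈ -0.3670

f''(x) = -6*x - 12
Second-derivative test at each critical point:
  f''(-3.6330) = 9.7980 > 0 → local minimum
  f''(-0.3670) = -9.7980 < 0 → local maximum

Critical points: x = -2 - 2*sqrt(6)/3 ≈ -3.6330 (local minimum); x = -2 + 2*sqrt(6)/3 ≈ -0.3670 (local maximum)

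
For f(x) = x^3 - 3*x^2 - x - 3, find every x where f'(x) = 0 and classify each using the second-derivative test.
f'(x) = 3*x^2 - 6*x - 1

Solve f'(x) = 0:
  3*x^2 - 6*x - 1 = 0 has no rational roots; quadratic formula: x = (6 ± √48)/6.
  ⇒ x = 1 - 2*sqrt(3)/3 ≈ -0.1547, 1 + 2*sqrt(3)/3 ≈ 2.1547

f''(x) = 6*x - 6
Second-derivative test at each critical point:
  f''(-0.1547) = -6.9282 < 0 → local maximum
  f''(2.1547) = 6.9282 > 0 → local minimum

Critical points: x = 1 - 2*sqrt(3)/3 ≈ -0.1547 (local maximum); x = 1 + 2*sqrt(3)/3 ≈ 2.1547 (local minimum)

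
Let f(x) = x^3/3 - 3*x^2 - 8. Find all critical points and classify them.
f'(x) = x*(x - 6)

Solve f'(x) = 0:
  Factor: x^2 - 6*x = x*(x - 6) = 0.
  ⇒ x = 0, 6

f''(x) = 2*x - 6
Second-derivative test at each critical point:
  f''(0) = -6 < 0 → local maximum
  f''(6) = 6 > 0 → local minimum

Critical points: x = 0 (local maximum); x = 6 (local minimum)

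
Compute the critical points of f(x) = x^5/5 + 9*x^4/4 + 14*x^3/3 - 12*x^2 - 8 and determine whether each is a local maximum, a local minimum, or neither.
f'(x) = x*(x^3 + 9*x^2 + 14*x - 24)

Solve f'(x) = 0:
  Factor: x^4 + 9*x^3 + 14*x^2 - 24*x = x*(x - 1)*(x + 4)*(x + 6) = 0.
  ⇒ x = -6, -4, 0, 1

f''(x) = 4*x^3 + 27*x^2 + 28*x - 24
Second-derivative test at each critical point:
  f''(-6) = -84 < 0 → local maximum
  f''(-4) = 40 > 0 → local minimum
  f''(0) = -24 < 0 → local maximum
  f''(1) = 35 > 0 → local minimum

Critical points: x = -6 (local maximum); x = -4 (local minimum); x = 0 (local maximum); x = 1 (local minimum)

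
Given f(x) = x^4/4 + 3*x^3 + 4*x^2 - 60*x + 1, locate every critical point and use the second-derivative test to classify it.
f'(x) = x^3 + 9*x^2 + 8*x - 60

Solve f'(x) = 0:
  Factor: x^3 + 9*x^2 + 8*x - 60 = (x - 2)*(x + 5)*(x + 6) = 0.
  ⇒ x = -6, -5, 2

f''(x) = 3*x^2 + 18*x + 8
Second-derivative test at each critical point:
  f''(-6) = 8 > 0 → local minimum
  f''(-5) = -7 < 0 → local maximum
  f''(2) = 56 > 0 → local minimum

Critical points: x = -6 (local minimum); x = -5 (local maximum); x = 2 (local minimum)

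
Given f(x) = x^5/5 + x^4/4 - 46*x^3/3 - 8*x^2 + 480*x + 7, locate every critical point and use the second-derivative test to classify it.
f'(x) = x^4 + x^3 - 46*x^2 - 16*x + 480

Solve f'(x) = 0:
  Factor: x^4 + x^3 - 46*x^2 - 16*x + 480 = (x - 5)*(x - 4)*(x + 4)*(x + 6) = 0.
  ⇒ x = -6, -4, 4, 5

f''(x) = 4*x^3 + 3*x^2 - 92*x - 16
Second-derivative test at each critical point:
  f''(-6) = -220 < 0 → local maximum
  f''(-4) = 144 > 0 → local minimum
  f''(4) = -80 < 0 → local maximum
  f''(5) = 99 > 0 → local minimum

Critical points: x = -6 (local maximum); x = -4 (local minimum); x = 4 (local maximum); x = 5 (local minimum)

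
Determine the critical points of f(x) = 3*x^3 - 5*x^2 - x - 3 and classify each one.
f'(x) = 9*x^2 - 10*x - 1

Solve f'(x) = 0:
  9*x^2 - 10*x - 1 = 0 has no rational roots; quadratic formula: x = (10 ± √136)/18.
  ⇒ x = 5/9 - sqrt(34)/9 ≈ -0.0923, 5/9 + sqrt(34)/9 ≈ 1.2034

f''(x) = 18*x - 10
Second-derivative test at each critical point:
  f''(-0.0923) = -11.6619 < 0 → local maximum
  f''(1.2034) = 11.6619 > 0 → local minimum

Critical points: x = 5/9 - sqrt(34)/9 ≈ -0.0923 (local maximum); x = 5/9 + sqrt(34)/9 ≈ 1.2034 (local minimum)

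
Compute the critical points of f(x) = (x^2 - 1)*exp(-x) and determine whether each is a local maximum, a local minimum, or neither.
f'(x) = (-x^2 + 2*x + 1)*exp(-x)

Solve f'(x) = 0:
  f'(x) = (-x^2 + 2*x + 1)·exp(-x) and exp(-x) > 0 for every x, so f'(x) = 0 ⇔ -x^2 + 2*x + 1 = 0.
  x^2 - 2*x - 1 = 0 has no rational roots; quadratic formula: x = (2 ± √8)/2.
  ⇒ x = 1 - sqrt(2) ≈ -0.4142, 1 + sqrt(2) ≈ 2.4142

f''(x) = (x^2 - 4*x + 1)*exp(-x)
Second-derivative test at each critical point:
  f''(-0.4142) = 4.2799 > 0 → local minimum
  f''(2.4142) = -0.2530 < 0 → local maximum

Critical points: x = 1 - sqrt(2) ≈ -0.4142 (local minimum); x = 1 + sqrt(2) ≈ 2.4142 (local maximum)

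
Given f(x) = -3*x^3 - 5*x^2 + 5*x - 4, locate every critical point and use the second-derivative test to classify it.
f'(x) = -9*x^2 - 10*x + 5

Solve f'(x) = 0:
  9*x^2 + 10*x - 5 = 0 has no rational roots; quadratic formula: x = (-10 ± √280)/18.
  ⇒ x = -sqrt(70)/9 - 5/9 ≈ -1.4852, -5/9 + sqrt(70)/9 ≈ 0.3741

f''(x) = -18*x - 10
Second-derivative test at each critical point:
  f''(-1.4852) = 16.7332 > 0 → local minimum
  f''(0.3741) = -16.7332 < 0 → local maximum

Critical points: x = -sqrt(70)/9 - 5/9 ≈ -1.4852 (local minimum); x = -5/9 + sqrt(70)/9 ≈ 0.3741 (local maximum)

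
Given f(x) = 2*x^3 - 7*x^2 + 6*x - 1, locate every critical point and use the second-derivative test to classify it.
f'(x) = 6*x^2 - 14*x + 6

Solve f'(x) = 0:
  Factor: 6*x^2 - 14*x + 6 = 2*(3*x^2 - 7*x + 3); 3*x^2 - 7*x + 3 = 0 has no rational roots; quadratic formula: x = (7 ± √13)/6.
  ⇒ x = 7/6 - sqrt(13)/6 ≈ 0.5657, sqrt(13)/6 + 7/6 ≈ 1.7676

f''(x) = 12*x - 14
Second-derivative test at each critical point:
  f''(0.5657) = -7.2111 < 0 → local maximum
  f''(1.7676) = 7.2111 > 0 → local minimum

Critical points: x = 7/6 - sqrt(13)/6 ≈ 0.5657 (local maximum); x = sqrt(13)/6 + 7/6 ≈ 1.7676 (local minimum)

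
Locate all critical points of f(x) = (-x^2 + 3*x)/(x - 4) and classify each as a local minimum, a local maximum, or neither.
f'(x) = (-x^2 + 8*x - 12)/(x^2 - 8*x + 16)

Solve f'(x) = 0:
  f'(x) = -(x - 6)*(x - 2)/(x - 4)^2; the denominator is positive wherever f is defined, so f'(x) = 0 ⇔ -x^2 + 8*x - 12 = 0.
  Factor: -x^2 + 8*x - 12 = -(x - 6)*(x - 2) = 0.
  ⇒ x = 2, 6

f''(x) = -8/(x^3 - 12*x^2 + 48*x - 64)
Second-derivative test at each critical point:
  f''(2) = 1 > 0 → local minimum
  f''(6) = -1 < 0 → local maximum

Critical points: x = 2 (local minimum); x = 6 (local maximum)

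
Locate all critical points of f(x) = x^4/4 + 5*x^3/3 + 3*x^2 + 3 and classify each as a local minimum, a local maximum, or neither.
f'(x) = x*(x^2 + 5*x + 6)

Solve f'(x) = 0:
  Factor: x^3 + 5*x^2 + 6*x = x*(x + 2)*(x + 3) = 0.
  ⇒ x = -3, -2, 0

f''(x) = 3*x^2 + 10*x + 6
Second-derivative test at each critical point:
  f''(-3) = 3 > 0 → local minimum
  f''(-2) = -2 < 0 → local maximum
  f''(0) = 6 > 0 → local minimum

Critical points: x = -3 (local minimum); x = -2 (local maximum); x = 0 (local minimum)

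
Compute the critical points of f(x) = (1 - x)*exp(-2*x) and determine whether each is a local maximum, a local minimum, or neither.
f'(x) = (2*x - 3)*exp(-2*x)

Solve f'(x) = 0:
  f'(x) = (2*x - 3)·exp(-2*x) and exp(-2*x) > 0 for every x, so f'(x) = 0 ⇔ 2*x - 3 = 0.
  2*x - 3 = 0.
  ⇒ x = 3/2

f''(x) = 4*(2 - x)*exp(-2*x)
Second-derivative test at each critical point:
  f''(3/2) = 0.0996 > 0 → local minimum

Critical points: x = 3/2 (local minimum)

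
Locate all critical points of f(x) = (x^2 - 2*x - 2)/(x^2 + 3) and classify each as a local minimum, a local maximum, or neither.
f'(x) = 2*(x^2 + 5*x - 3)/(x^4 + 6*x^2 + 9)

Solve f'(x) = 0:
  f'(x) = 2*(x^2 + 5*x - 3)/(x^2 + 3)^2; the denominator is positive wherever f is defined, so f'(x) = 0 ⇔ 2*x^2 + 10*x - 6 = 0.
  Factor: 2*x^2 + 10*x - 6 = 2*(x^2 + 5*x - 3); x^2 + 5*x - 3 = 0 has no rational roots; quadratic formula: x = (-5 ± √37)/2.
  ⇒ x = -sqrt(37)/2 - 5/2 ≈ -5.5414, -5/2 + sqrt(37)/2 ≈ 0.5414

f''(x) = 2*(-2*x^3 - 15*x^2 + 18*x + 15)/(x^6 + 9*x^4 + 27*x^2 + 27)
Second-derivative test at each critical point:
  f''(-5.5414) = -0.0107 < 0 → local maximum
  f''(0.5414) = 1.1218 > 0 → local minimum

Critical points: x = -sqrt(37)/2 - 5/2 ≈ -5.5414 (local maximum); x = -5/2 + sqrt(37)/2 ≈ 0.5414 (local minimum)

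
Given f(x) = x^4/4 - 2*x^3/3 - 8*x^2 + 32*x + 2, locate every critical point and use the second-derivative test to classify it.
f'(x) = x^3 - 2*x^2 - 16*x + 32

Solve f'(x) = 0:
  Factor: x^3 - 2*x^2 - 16*x + 32 = (x - 4)*(x - 2)*(x + 4) = 0.
  ⇒ x = -4, 2, 4

f''(x) = 3*x^2 - 4*x - 16
Second-derivative test at each critical point:
  f''(-4) = 48 > 0 → local minimum
  f''(2) = -12 < 0 → local maximum
  f''(4) = 16 > 0 → local minimum

Critical points: x = -4 (local minimum); x = 2 (local maximum); x = 4 (local minimum)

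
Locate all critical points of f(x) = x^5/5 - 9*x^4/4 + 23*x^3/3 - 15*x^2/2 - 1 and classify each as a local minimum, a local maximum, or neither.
f'(x) = x*(x^3 - 9*x^2 + 23*x - 15)

Solve f'(x) = 0:
  Factor: x^4 - 9*x^3 + 23*x^2 - 15*x = x*(x - 5)*(x - 3)*(x - 1) = 0.
  ⇒ x = 0, 1, 3, 5

f''(x) = 4*x^3 - 27*x^2 + 46*x - 15
Second-derivative test at each critical point:
  f''(0) = -15 < 0 → local maximum
  f''(1) = 8 > 0 → local minimum
  f''(3) = -12 < 0 → local maximum
  f''(5) = 40 > 0 → local minimum

Critical points: x = 0 (local maximum); x = 1 (local minimum); x = 3 (local maximum); x = 5 (local minimum)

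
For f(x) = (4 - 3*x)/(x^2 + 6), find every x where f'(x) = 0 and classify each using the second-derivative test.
f'(x) = (3*x^2 - 8*x - 18)/(x^4 + 12*x^2 + 36)

Solve f'(x) = 0:
  f'(x) = (3*x^2 - 8*x - 18)/(x^2 + 6)^2; the denominator is positive wherever f is defined, so f'(x) = 0 ⇔ 3*x^2 - 8*x - 18 = 0.
  3*x^2 - 8*x - 18 = 0 has no rational roots; quadratic formula: x = (8 ± √280)/6.
  ⇒ x = 4/3 - sqrt(70)/3 ≈ -1.4555, 4/3 + sqrt(70)/3 ≈ 4.1222

f''(x) = 2*(4*x^2*(4 - 3*x) + (9*x - 4)*(x^2 + 6))/(x^2 + 6)^3
Second-derivative test at each critical point:
  f''(-1.4555) = -0.2539 < 0 → local maximum
  f''(4.1222) = 0.0317 > 0 → local minimum

Critical points: x = 4/3 - sqrt(70)/3 ≈ -1.4555 (local maximum); x = 4/3 + sqrt(70)/3 ≈ 4.1222 (local minimum)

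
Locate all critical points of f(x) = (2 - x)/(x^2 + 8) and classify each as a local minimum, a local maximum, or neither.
f'(x) = (-x^2 + 2*x*(x - 2) - 8)/(x^2 + 8)^2

Solve f'(x) = 0:
  f'(x) = (x^2 - 4*x - 8)/(x^2 + 8)^2; the denominator is positive wherever f is defined, so f'(x) = 0 ⇔ x^2 - 4*x - 8 = 0.
  x^2 - 4*x - 8 = 0 has no rational roots; quadratic formula: x = (4 ± √48)/2.
  ⇒ x = 2 - 2*sqrt(3) ≈ -1.4641, 2 + 2*sqrt(3) ≈ 5.4641

f''(x) = 2*(4*x^2*(2 - x) + (3*x - 2)*(x^2 + 8))/(x^2 + 8)^3
Second-derivative test at each critical point:
  f''(-1.4641) = -0.0673 < 0 → local maximum
  f''(5.4641) = 0.0048 > 0 → local minimum

Critical points: x = 2 - 2*sqrt(3) ≈ -1.4641 (local maximum); x = 2 + 2*sqrt(3) ≈ 5.4641 (local minimum)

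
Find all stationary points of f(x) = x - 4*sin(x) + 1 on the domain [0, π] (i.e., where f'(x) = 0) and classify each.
f'(x) = 1 - 4*cos(x)

Solve f'(x) = 0 on [0, π]:
  f'(x) = 0 ⇔ cos(x) = 1/4, i.e. x = ±arccos(1/4) + 2nπ; keep the solutions lying in [0, π].
  ⇒ x = acos(1/4) ≈ 1.3181

f''(x) = 4*sin(x)
Second-derivative test at each critical point:
  f''(1.3181) = 3.8730 > 0 → local minimum

Critical points: x = acos(1/4) ≈ 1.3181 (local minimum)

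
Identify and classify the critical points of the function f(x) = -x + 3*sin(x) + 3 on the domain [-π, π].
f'(x) = 3*cos(x) - 1

Solve f'(x) = 0 on [-π, π]:
  f'(x) = 0 ⇔ cos(x) = 1/3, i.e. x = ±arccos(1/3) + 2nπ; keep the solutions lying in [-π, π].
  ⇒ x = -acos(1/3) ≈ -1.2310, acos(1/3) ≈ 1.2310

f''(x) = -3*sin(x)
Second-derivative test at each critical point:
  f''(-1.2310) = 2.8284 > 0 → local minimum
  f''(1.2310) = -2.8284 < 0 → local maximum

Critical points: x = -acos(1/3) ≈ -1.2310 (local minimum); x = acos(1/3) ≈ 1.2310 (local maximum)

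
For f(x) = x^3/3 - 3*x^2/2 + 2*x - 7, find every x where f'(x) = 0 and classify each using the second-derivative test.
f'(x) = x^2 - 3*x + 2

Solve f'(x) = 0:
  Factor: x^2 - 3*x + 2 = (x - 2)*(x - 1) = 0.
  ⇒ x = 1, 2

f''(x) = 2*x - 3
Second-derivative test at each critical point:
  f''(1) = -1 < 0 → local maximum
  f''(2) = 1 > 0 → local minimum

Critical points: x = 1 (local maximum); x = 2 (local minimum)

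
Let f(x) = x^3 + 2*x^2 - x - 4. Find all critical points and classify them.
f'(x) = 3*x^2 + 4*x - 1

Solve f'(x) = 0:
  3*x^2 + 4*x - 1 = 0 has no rational roots; quadratic formula: x = (-4 ± √28)/6.
  ⇒ x = -sqrt(7)/3 - 2/3 ≈ -1.5486, -2/3 + sqrt(7)/3 ≈ 0.2153

f''(x) = 6*x + 4
Second-derivative test at each critical point:
  f''(-1.5486) = -5.2915 < 0 → local maximum
  f''(0.2153) = 5.2915 > 0 → local minimum

Critical points: x = -sqrt(7)/3 - 2/3 ≈ -1.5486 (local maximum); x = -2/3 + sqrt(7)/3 ≈ 0.2153 (local minimum)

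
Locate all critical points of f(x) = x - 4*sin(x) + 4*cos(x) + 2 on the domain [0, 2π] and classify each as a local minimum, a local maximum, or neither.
f'(x) = -4*sqrt(2)*sin(x + pi/4) + 1

Solve f'(x) = 0 on [0, 2π]:
  f'(x) = 0 ⇔ -4*sin(x) - 4*cos(x) = -1. Write the left side as R·cos(x + φ) with R = √((-4)² + 4²) = 4*sqrt(2), cos φ = -sqrt(2)/2, sin φ = sqrt(2)/2; then cos(x + φ) = -sqrt(2)/8. Solve for x and keep the solutions lying in [0, 2π].
  ⇒ x = atan((1 + sqrt(31))/(1 - sqrt(31))) + pi ≈ 2.1785, atan((1 - sqrt(31))/(1 + sqrt(31))) + 2*pi ≈ 5.6755

f''(x) = -4*sqrt(2)*cos(x + pi/4)
Second-derivative test at each critical point:
  f''(2.1785) = 5.5678 > 0 → local minimum
  f''(5.6755) = -5.5678 < 0 → local maximum

Critical points: x = atan((1 + sqrt(31))/(1 - sqrt(31))) + pi ≈ 2.1785 (local minimum); x = atan((1 - sqrt(31))/(1 + sqrt(31))) + 2*pi ≈ 5.6755 (local maximum)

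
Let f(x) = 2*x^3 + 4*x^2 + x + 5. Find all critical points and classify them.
f'(x) = 6*x^2 + 8*x + 1

Solve f'(x) = 0:
  6*x^2 + 8*x + 1 = 0 has no rational roots; quadratic formula: x = (-8 ± √40)/12.
  ⇒ x = -2/3 - sqrt(10)/6 ≈ -1.1937, -2/3 + sqrt(10)/6 ≈ -0.1396

f''(x) = 12*x + 8
Second-derivative test at each critical point:
  f''(-1.1937) = -6.3246 < 0 → local maximum
  f''(-0.1396) = 6.3246 > 0 → local minimum

Critical points: x = -2/3 - sqrt(10)/6 ≈ -1.1937 (local maximum); x = -2/3 + sqrt(10)/6 ≈ -0.1396 (local minimum)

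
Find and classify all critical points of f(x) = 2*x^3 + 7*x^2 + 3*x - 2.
f'(x) = 6*x^2 + 14*x + 3

Solve f'(x) = 0:
  6*x^2 + 14*x + 3 = 0 has no rational roots; quadratic formula: x = (-14 ± √124)/12.
  ⇒ x = -7/6 - sqrt(31)/6 ≈ -2.0946, -7/6 + sqrt(31)/6 ≈ -0.2387

f''(x) = 12*x + 14
Second-derivative test at each critical point:
  f''(-2.0946) = -11.1355 < 0 → local maximum
  f''(-0.2387) = 11.1355 > 0 → local minimum

Critical points: x = -7/6 - sqrt(31)/6 ≈ -2.0946 (local maximum); x = -7/6 + sqrt(31)/6 ≈ -0.2387 (local minimum)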